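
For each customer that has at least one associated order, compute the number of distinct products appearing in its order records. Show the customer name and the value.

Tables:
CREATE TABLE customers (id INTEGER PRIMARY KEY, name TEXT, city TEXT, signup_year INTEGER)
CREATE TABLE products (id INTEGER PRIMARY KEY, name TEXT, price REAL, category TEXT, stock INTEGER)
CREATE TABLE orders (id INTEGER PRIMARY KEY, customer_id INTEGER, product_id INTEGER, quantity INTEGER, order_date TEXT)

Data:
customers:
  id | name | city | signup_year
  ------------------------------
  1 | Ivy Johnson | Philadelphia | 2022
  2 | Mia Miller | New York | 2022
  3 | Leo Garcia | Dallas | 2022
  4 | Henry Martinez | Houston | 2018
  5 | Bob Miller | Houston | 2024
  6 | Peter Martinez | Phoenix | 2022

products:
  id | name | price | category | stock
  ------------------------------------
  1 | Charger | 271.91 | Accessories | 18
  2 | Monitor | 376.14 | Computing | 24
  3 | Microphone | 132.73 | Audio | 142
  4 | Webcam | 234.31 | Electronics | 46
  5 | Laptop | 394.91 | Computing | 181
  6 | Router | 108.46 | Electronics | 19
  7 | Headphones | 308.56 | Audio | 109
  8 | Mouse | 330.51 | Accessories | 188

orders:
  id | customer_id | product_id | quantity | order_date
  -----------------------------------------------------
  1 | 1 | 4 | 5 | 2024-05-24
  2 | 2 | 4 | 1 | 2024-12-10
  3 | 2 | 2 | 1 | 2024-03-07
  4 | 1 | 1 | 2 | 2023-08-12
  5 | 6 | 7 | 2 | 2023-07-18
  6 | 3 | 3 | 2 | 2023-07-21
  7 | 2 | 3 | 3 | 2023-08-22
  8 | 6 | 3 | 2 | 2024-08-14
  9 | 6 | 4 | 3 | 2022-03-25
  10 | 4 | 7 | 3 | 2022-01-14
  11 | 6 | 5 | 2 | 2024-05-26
SELECT p.name, COUNT(DISTINCT c.product_id) AS distinct_product_count FROM orders c JOIN customers p ON c.customer_id = p.id GROUP BY p.id, p.name

Execution result:
name | distinct_product_count
Ivy Johnson | 2
Mia Miller | 3
Leo Garcia | 1
Henry Martinez | 1
Peter Martinez | 4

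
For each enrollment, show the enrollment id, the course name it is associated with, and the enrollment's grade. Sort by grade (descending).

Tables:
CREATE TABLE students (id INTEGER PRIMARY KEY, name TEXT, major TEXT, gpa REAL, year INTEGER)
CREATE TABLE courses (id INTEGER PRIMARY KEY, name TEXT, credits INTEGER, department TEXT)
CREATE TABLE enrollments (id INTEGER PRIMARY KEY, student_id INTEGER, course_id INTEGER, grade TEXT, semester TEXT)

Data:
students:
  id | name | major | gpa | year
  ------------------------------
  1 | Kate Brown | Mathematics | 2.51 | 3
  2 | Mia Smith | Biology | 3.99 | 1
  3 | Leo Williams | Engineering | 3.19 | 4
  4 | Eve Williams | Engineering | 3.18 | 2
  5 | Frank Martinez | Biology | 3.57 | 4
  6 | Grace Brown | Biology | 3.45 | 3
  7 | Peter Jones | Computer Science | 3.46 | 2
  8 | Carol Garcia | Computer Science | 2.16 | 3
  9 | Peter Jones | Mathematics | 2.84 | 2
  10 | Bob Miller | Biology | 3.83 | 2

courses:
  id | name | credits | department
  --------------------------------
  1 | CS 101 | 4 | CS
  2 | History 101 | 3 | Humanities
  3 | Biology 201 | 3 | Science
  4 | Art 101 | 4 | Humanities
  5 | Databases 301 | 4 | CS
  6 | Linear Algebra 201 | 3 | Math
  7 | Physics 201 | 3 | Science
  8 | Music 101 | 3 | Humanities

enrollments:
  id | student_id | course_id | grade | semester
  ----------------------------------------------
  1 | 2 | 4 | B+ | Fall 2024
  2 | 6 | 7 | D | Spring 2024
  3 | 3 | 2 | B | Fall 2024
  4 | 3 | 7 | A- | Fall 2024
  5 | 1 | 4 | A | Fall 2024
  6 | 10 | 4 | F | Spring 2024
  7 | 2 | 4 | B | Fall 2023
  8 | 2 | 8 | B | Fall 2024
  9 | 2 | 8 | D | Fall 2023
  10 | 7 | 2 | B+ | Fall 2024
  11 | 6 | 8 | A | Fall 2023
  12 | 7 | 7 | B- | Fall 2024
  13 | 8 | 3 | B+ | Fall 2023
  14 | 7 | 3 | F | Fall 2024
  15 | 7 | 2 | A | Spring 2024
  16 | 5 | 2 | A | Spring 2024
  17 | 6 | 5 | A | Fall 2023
SELECT c.id, p.name AS course, c.grade FROM enrollments c JOIN courses p ON c.course_id = p.id ORDER BY c.grade DESC

Execution result:
id | course | grade
6 | Art 101 | F
14 | Biology 201 | F
2 | Physics 201 | D
9 | Music 101 | D
12 | Physics 201 | B-
1 | Art 101 | B+
10 | History 101 | B+
13 | Biology 201 | B+
3 | History 101 | B
7 | Art 101 | B
8 | Music 101 | B
4 | Physics 201 | A-
5 | Art 101 | A
11 | Music 101 | A
15 | History 101 | A
16 | History 101 | A
17 | Databases 301 | A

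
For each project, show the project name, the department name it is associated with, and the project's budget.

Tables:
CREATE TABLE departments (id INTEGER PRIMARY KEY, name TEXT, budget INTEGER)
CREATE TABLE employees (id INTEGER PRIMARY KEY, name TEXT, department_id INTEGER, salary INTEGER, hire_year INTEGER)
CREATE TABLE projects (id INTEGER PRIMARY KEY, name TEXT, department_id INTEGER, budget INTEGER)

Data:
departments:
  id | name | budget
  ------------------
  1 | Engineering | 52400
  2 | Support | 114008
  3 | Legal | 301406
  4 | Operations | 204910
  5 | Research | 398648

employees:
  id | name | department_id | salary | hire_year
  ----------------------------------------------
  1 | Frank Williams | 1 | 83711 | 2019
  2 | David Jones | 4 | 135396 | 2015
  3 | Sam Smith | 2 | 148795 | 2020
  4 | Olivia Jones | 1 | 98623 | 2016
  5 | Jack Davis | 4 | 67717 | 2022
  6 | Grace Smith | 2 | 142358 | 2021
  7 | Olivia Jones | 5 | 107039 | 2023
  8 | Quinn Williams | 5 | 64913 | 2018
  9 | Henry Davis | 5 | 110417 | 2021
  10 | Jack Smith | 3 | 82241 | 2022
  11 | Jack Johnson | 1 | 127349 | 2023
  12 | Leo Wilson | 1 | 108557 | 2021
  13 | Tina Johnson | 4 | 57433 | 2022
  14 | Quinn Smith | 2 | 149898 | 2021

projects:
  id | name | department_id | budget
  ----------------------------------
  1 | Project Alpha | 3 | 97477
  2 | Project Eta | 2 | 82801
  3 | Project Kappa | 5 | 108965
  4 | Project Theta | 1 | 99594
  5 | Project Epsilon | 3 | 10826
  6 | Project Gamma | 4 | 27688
SELECT c.name, p.name AS department, c.budget FROM projects c JOIN departments p ON c.department_id = p.id

Execution result:
name | department | budget
Project Alpha | Legal | 97477
Project Eta | Support | 82801
Project Kappa | Research | 108965
Project Theta | Engineering | 99594
Project Epsilon | Legal | 10826
Project Gamma | Operations | 27688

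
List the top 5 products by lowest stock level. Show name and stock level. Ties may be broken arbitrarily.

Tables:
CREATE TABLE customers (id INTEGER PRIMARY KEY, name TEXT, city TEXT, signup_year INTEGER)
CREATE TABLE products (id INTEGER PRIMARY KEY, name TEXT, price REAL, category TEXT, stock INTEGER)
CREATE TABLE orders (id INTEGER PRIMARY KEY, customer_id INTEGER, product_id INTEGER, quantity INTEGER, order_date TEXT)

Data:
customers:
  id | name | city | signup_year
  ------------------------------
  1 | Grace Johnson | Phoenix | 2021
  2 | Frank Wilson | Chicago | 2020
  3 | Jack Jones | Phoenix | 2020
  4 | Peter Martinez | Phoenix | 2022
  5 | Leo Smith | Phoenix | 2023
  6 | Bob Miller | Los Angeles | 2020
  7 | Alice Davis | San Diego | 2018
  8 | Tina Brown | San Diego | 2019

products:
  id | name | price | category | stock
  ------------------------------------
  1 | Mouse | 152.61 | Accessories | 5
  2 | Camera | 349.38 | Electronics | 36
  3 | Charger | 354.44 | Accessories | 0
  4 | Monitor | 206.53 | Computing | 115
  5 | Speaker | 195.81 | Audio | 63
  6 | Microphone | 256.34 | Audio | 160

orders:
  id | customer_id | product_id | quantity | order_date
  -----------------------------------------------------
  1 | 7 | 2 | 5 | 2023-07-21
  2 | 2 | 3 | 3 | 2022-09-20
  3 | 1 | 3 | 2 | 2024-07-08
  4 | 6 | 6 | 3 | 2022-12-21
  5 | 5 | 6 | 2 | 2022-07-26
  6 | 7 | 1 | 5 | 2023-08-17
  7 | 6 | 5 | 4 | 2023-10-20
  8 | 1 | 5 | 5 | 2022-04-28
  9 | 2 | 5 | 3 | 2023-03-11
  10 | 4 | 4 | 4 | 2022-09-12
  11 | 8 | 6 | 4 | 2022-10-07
SELECT name, stock FROM products ORDER BY stock ASC LIMIT 5

Execution result:
name | stock
Charger | 0
Mouse | 5
Camera | 36
Speaker | 63
Monitor | 115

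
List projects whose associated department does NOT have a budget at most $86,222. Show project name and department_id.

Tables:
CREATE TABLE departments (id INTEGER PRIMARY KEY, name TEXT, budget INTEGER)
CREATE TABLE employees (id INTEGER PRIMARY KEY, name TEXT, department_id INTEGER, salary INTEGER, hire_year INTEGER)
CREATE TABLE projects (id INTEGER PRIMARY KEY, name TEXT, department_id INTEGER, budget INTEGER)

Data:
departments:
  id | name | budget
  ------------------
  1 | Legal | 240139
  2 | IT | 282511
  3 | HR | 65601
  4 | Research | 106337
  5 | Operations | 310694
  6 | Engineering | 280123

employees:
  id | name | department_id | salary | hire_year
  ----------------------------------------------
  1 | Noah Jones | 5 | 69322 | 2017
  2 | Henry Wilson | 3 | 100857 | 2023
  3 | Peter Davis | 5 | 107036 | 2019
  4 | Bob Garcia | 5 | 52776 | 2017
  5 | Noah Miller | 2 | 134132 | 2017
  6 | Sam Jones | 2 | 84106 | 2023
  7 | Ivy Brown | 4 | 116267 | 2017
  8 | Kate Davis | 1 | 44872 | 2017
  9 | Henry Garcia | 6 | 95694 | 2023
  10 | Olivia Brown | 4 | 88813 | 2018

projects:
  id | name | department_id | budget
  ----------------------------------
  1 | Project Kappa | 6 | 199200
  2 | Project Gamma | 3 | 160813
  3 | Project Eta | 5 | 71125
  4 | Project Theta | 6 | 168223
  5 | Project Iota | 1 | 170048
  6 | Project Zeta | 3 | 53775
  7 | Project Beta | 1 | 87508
SELECT name, department_id FROM projects WHERE department_id NOT IN (SELECT id FROM departments WHERE budget <= 86222)

Execution result:
name | department_id
Project Kappa | 6
Project Eta | 5
Project Theta | 6
Project Iota | 1
Project Beta | 1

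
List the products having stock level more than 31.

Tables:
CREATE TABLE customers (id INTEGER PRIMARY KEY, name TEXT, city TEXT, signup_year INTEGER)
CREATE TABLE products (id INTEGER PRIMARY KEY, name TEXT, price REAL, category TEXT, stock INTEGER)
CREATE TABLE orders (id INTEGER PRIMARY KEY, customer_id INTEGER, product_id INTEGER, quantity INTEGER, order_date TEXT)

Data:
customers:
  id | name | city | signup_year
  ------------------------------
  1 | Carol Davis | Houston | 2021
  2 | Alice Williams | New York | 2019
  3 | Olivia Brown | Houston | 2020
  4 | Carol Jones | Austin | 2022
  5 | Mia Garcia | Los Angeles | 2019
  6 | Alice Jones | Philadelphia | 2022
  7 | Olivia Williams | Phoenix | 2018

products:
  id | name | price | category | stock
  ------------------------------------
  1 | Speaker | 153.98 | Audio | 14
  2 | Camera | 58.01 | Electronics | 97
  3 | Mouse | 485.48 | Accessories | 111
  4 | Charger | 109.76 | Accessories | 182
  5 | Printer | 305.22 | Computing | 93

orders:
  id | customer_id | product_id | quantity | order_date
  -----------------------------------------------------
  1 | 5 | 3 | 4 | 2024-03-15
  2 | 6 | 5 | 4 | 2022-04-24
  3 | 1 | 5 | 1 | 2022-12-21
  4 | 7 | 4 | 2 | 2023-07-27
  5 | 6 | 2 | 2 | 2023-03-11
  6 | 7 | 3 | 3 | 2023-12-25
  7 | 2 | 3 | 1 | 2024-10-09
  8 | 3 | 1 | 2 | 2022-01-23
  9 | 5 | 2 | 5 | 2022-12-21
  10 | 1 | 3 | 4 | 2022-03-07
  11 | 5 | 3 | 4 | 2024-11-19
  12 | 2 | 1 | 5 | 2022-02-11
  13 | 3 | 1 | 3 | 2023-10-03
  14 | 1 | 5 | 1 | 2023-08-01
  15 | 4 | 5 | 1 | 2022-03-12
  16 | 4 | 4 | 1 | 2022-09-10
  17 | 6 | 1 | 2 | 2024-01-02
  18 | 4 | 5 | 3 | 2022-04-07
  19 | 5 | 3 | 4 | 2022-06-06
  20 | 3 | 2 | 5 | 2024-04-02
SELECT name, stock FROM products WHERE stock > 31

Execution result:
name | stock
Camera | 97
Mouse | 111
Charger | 182
Printer | 93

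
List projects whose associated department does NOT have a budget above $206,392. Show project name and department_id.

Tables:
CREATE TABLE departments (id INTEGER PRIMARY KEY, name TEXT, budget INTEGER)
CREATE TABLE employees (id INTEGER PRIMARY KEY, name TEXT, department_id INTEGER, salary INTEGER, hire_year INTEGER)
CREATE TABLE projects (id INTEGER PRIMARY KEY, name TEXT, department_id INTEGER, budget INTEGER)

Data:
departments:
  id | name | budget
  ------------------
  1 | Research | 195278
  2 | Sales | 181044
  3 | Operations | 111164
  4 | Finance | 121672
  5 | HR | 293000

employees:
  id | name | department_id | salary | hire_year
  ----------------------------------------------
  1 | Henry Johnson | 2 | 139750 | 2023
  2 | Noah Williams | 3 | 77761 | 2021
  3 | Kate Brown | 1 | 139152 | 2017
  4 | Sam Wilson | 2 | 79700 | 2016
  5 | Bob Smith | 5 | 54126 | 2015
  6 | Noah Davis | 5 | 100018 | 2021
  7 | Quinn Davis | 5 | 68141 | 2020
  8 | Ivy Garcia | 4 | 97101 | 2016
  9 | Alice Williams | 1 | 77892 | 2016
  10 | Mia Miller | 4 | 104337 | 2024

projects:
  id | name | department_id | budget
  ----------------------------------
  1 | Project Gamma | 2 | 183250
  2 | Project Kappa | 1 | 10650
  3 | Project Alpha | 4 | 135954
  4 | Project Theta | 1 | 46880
SELECT name, department_id FROM projects WHERE department_id NOT IN (SELECT id FROM departments WHERE budget > 206392)

Execution result:
name | department_id
Project Gamma | 2
Project Kappa | 1
Project Alpha | 4
Project Theta | 1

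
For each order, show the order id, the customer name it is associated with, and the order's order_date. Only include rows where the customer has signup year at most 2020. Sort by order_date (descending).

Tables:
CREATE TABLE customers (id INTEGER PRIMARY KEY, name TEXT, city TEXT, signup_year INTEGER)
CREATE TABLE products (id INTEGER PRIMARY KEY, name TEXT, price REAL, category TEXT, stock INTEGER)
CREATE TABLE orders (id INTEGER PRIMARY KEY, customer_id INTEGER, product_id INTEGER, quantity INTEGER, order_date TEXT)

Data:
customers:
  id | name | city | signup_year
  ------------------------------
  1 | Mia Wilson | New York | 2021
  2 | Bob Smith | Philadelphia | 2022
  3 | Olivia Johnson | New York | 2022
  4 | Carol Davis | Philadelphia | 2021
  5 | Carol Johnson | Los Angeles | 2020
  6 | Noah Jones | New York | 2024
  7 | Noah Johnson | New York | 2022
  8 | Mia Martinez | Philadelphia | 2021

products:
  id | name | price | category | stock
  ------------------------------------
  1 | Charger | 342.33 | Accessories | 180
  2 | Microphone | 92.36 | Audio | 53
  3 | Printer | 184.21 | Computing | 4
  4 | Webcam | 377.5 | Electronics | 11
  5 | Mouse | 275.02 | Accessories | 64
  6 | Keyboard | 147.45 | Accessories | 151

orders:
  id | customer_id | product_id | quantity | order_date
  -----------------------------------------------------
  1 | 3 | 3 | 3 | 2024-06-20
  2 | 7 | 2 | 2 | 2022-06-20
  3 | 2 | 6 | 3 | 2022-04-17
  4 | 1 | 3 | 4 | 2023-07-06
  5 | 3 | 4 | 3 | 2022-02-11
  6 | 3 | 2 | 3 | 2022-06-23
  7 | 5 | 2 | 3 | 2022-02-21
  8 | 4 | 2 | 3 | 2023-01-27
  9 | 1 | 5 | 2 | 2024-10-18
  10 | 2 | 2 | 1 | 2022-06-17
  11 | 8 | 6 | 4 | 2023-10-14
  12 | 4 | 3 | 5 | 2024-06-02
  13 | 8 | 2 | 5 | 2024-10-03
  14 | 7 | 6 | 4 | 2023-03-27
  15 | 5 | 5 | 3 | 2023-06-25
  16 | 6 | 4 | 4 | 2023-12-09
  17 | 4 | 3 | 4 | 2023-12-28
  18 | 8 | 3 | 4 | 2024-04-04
SELECT c.id, p.name AS customer, c.order_date FROM orders c JOIN customers p ON c.customer_id = p.id WHERE p.signup_year <= 2020 ORDER BY c.order_date DESC

Execution result:
id | customer | order_date
15 | Carol Johnson | 2023-06-25
7 | Carol Johnson | 2022-02-21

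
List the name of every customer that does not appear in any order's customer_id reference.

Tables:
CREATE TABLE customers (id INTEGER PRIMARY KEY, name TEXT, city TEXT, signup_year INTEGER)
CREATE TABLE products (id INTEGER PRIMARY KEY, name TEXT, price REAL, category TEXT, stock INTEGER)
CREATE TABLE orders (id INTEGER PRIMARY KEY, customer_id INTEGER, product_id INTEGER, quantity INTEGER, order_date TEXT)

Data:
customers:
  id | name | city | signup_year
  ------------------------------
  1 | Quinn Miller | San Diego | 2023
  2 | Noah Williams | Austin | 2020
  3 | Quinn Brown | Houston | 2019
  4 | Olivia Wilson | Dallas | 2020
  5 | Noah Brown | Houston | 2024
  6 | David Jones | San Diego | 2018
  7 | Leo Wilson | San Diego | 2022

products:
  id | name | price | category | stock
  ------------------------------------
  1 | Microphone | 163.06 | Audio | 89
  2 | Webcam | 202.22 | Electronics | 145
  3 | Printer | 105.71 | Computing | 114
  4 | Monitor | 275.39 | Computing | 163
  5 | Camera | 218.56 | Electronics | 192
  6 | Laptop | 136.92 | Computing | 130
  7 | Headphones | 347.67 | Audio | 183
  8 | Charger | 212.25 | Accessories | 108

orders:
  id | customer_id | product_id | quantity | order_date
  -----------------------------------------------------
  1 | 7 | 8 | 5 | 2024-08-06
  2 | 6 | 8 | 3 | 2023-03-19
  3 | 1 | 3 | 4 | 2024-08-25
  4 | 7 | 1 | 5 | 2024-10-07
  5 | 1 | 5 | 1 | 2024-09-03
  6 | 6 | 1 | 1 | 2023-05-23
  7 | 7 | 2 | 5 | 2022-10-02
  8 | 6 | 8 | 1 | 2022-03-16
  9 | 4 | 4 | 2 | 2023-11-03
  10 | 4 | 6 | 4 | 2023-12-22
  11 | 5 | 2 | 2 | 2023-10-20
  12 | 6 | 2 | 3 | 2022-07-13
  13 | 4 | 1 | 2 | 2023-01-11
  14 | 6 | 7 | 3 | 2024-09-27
SELECT p.name FROM customers p LEFT JOIN orders c ON c.customer_id = p.id WHERE c.id IS NULL

Execution result:
name
Noah Williams
Quinn Brown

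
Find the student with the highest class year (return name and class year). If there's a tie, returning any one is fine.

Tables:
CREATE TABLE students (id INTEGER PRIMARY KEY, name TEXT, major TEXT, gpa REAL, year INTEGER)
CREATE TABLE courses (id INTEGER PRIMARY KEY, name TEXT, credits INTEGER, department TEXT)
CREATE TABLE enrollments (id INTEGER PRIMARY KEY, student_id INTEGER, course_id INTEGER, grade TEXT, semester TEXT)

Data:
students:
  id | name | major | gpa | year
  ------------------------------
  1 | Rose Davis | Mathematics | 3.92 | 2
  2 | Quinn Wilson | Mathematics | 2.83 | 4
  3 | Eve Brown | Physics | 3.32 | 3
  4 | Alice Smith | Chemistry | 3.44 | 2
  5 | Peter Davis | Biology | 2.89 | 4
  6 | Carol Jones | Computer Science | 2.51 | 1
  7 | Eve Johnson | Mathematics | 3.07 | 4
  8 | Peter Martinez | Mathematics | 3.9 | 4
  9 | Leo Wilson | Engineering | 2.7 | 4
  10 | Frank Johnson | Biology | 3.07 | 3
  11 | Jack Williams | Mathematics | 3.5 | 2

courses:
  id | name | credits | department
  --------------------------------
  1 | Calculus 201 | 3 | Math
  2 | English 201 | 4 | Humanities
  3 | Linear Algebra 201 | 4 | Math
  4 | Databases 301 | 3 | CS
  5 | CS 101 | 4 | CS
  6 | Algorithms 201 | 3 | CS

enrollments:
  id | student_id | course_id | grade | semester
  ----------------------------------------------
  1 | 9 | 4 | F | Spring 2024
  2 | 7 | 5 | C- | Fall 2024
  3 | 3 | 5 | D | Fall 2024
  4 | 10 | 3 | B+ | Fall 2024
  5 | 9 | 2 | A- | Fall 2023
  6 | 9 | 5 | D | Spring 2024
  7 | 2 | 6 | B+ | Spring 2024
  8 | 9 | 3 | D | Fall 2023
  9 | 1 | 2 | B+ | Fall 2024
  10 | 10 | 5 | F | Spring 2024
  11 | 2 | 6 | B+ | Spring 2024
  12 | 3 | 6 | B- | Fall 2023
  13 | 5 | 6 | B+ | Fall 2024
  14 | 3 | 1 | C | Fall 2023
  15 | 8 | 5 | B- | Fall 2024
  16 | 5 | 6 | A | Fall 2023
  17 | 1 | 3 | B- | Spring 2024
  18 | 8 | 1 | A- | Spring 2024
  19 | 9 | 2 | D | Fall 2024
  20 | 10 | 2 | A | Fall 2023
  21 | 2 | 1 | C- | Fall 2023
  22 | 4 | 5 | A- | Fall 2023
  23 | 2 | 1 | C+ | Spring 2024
SELECT name, year FROM students ORDER BY year DESC LIMIT 1

Execution result:
name | year
Quinn Wilson | 4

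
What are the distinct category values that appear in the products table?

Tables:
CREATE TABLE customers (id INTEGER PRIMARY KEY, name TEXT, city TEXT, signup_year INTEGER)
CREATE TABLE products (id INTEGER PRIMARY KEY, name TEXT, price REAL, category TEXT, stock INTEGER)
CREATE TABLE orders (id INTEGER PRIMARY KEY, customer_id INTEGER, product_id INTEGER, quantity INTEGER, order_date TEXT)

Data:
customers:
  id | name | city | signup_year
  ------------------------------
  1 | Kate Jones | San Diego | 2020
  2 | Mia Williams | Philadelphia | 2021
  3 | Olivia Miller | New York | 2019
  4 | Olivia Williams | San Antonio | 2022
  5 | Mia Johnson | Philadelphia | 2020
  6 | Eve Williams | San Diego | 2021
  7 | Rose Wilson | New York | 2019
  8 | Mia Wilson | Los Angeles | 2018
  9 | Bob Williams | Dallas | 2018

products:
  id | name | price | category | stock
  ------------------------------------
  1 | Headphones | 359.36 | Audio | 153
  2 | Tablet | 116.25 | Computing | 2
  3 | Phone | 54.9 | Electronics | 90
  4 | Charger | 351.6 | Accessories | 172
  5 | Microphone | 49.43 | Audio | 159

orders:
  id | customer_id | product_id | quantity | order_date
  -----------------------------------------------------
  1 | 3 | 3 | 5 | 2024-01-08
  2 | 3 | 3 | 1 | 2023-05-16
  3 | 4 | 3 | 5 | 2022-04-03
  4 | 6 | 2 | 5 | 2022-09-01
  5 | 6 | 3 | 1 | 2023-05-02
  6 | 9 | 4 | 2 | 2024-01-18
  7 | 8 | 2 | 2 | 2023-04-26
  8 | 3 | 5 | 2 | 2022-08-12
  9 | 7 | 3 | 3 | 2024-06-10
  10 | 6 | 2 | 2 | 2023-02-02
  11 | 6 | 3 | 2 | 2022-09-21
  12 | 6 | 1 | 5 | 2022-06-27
SELECT DISTINCT category FROM products

Execution result:
category
Audio
Computing
Electronics
Accessories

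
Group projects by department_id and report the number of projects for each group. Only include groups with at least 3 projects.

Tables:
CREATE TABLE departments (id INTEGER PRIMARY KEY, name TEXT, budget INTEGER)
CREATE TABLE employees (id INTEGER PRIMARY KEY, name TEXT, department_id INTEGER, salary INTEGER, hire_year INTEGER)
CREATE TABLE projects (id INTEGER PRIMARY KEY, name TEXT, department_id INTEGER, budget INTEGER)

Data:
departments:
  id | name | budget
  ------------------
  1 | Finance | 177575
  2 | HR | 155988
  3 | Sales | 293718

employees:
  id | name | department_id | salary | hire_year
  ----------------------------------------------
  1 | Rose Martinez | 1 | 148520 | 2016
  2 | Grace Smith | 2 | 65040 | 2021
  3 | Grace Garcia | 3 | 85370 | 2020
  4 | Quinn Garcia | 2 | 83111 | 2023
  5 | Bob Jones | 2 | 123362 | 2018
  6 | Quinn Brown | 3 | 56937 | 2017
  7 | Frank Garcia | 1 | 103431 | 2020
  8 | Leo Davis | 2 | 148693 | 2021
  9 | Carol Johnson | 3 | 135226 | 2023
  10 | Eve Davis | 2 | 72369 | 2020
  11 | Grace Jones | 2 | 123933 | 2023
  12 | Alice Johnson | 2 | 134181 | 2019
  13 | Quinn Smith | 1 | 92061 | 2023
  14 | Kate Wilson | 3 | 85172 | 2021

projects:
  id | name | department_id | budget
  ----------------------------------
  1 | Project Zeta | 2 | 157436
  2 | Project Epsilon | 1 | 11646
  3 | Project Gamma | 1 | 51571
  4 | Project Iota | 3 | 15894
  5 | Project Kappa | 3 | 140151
SELECT department_id, COUNT(*) AS n FROM projects GROUP BY department_id HAVING COUNT(*) >= 3

Execution result:
(no rows)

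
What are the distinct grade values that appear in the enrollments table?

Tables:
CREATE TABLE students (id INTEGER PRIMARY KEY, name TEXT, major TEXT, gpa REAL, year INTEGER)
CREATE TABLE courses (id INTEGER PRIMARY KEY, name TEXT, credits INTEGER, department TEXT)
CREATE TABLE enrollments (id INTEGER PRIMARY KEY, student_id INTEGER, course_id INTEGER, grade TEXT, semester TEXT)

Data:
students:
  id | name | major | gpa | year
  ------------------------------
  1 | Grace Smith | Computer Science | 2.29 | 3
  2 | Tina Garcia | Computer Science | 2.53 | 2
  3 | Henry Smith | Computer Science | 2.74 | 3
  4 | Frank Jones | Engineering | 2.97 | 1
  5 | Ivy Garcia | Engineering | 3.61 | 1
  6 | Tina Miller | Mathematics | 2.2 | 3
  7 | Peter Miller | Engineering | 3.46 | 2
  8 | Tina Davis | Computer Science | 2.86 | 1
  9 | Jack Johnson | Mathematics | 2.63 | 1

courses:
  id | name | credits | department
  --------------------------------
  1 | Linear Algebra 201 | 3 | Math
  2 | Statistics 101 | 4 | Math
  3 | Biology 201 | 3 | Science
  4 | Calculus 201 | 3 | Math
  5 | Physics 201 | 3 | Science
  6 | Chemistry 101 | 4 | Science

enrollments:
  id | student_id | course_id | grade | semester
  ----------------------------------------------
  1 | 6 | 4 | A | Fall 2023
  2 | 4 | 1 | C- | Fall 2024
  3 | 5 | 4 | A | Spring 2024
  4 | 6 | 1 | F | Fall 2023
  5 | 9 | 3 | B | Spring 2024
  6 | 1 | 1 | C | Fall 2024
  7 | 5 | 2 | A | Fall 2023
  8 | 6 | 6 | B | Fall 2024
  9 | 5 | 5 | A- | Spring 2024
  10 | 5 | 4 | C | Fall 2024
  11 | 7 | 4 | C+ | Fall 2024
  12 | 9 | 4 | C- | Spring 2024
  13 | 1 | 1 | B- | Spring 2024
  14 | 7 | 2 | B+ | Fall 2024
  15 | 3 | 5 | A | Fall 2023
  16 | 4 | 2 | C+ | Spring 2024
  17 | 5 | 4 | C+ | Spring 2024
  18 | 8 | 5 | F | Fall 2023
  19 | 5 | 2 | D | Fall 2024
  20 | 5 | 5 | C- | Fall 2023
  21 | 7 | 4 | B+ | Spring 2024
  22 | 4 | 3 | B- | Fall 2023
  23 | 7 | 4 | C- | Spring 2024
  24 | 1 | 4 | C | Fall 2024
SELECT DISTINCT grade FROM enrollments

Execution result:
grade
A
C-
F
B
C
A-
C+
B-
B+
D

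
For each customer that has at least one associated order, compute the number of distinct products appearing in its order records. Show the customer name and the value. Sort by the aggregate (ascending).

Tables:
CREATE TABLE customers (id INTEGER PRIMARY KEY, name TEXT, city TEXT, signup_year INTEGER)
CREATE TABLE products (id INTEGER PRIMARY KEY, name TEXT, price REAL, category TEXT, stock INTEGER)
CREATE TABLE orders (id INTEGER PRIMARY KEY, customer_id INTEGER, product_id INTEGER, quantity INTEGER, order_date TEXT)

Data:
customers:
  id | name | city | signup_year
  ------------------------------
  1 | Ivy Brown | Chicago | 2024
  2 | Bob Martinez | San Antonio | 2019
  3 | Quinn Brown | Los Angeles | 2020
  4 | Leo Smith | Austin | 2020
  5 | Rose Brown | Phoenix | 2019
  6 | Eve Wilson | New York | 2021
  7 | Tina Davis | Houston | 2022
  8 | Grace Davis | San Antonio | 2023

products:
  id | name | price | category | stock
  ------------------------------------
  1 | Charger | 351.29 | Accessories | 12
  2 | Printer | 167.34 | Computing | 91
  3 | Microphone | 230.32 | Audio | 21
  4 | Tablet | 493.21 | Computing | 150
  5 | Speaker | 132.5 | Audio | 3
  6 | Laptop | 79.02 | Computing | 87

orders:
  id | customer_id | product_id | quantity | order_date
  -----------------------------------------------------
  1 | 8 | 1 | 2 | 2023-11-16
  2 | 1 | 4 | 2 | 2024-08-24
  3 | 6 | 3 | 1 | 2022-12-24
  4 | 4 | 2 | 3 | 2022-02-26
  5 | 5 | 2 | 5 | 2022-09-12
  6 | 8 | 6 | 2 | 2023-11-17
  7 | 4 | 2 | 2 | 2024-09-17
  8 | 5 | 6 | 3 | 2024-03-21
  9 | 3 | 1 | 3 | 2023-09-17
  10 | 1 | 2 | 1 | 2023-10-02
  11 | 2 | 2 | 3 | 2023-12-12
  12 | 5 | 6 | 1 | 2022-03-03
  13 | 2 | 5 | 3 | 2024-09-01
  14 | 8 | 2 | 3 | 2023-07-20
SELECT p.name, COUNT(DISTINCT c.product_id) AS distinct_product_count FROM orders c JOIN customers p ON c.customer_id = p.id GROUP BY p.id, p.name ORDER BY distinct_product_count ASC

Execution result:
name | distinct_product_count
Quinn Brown | 1
Leo Smith | 1
Eve Wilson | 1
Ivy Brown | 2
Bob Martinez | 2
Rose Brown | 2
Grace Davis | 3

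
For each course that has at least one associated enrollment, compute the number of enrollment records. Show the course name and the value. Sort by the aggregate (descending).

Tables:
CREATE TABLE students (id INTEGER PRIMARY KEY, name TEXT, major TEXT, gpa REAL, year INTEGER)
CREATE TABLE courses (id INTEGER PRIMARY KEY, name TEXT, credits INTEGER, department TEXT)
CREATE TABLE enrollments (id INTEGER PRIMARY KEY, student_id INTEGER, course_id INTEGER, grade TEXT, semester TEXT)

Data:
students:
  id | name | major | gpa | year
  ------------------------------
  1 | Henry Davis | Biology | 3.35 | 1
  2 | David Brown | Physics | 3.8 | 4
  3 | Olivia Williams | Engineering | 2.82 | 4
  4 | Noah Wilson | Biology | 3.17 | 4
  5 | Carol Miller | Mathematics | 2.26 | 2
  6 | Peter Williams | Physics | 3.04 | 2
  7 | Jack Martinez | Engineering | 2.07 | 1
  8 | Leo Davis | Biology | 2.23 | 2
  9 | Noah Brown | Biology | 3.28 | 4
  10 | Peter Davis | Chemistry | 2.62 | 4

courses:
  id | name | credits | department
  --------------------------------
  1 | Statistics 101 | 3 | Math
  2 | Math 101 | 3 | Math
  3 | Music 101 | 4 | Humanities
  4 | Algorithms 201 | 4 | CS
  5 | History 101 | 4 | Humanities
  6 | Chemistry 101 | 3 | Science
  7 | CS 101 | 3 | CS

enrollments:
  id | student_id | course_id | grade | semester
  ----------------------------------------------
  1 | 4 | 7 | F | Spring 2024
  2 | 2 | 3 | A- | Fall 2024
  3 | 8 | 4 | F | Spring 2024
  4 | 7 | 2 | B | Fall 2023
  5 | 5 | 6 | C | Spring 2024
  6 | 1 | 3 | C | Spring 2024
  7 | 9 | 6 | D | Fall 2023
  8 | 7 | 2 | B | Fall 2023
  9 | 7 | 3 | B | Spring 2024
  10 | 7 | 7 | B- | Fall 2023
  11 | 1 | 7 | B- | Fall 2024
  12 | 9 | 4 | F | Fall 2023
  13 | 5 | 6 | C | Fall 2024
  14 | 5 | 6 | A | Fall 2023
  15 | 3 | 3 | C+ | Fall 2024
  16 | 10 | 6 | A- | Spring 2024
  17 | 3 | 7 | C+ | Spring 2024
SELECT p.name, COUNT(*) AS n FROM enrollments c JOIN courses p ON c.course_id = p.id GROUP BY p.id, p.name ORDER BY n DESC

Execution result:
name | n
Chemistry 101 | 5
Music 101 | 4
CS 101 | 4
Math 101 | 2
Algorithms 201 | 2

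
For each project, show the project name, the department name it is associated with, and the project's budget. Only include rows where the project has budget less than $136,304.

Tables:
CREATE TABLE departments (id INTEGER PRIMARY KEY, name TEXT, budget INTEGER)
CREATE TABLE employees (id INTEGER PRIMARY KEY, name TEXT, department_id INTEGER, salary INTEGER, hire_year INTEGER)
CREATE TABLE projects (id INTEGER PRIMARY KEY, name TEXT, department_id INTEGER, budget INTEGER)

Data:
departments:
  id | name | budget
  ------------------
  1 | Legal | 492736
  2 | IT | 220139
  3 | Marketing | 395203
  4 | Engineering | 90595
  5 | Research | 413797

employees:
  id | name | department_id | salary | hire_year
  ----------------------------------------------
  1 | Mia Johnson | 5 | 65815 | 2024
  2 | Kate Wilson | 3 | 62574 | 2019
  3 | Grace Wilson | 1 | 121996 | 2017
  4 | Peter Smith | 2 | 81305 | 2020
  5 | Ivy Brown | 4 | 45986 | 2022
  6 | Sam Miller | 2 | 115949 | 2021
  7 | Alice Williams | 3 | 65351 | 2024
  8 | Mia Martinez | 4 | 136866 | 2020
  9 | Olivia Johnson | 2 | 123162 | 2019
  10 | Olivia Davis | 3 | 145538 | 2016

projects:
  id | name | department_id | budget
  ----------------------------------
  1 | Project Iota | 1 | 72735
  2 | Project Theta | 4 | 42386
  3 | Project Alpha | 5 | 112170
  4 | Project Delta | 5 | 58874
SELECT c.name, p.name AS department, c.budget FROM projects c JOIN departments p ON c.department_id = p.id WHERE c.budget < 136304

Execution result:
name | department | budget
Project Iota | Legal | 72735
Project Theta | Engineering | 42386
Project Alpha | Research | 112170
Project Delta | Research | 58874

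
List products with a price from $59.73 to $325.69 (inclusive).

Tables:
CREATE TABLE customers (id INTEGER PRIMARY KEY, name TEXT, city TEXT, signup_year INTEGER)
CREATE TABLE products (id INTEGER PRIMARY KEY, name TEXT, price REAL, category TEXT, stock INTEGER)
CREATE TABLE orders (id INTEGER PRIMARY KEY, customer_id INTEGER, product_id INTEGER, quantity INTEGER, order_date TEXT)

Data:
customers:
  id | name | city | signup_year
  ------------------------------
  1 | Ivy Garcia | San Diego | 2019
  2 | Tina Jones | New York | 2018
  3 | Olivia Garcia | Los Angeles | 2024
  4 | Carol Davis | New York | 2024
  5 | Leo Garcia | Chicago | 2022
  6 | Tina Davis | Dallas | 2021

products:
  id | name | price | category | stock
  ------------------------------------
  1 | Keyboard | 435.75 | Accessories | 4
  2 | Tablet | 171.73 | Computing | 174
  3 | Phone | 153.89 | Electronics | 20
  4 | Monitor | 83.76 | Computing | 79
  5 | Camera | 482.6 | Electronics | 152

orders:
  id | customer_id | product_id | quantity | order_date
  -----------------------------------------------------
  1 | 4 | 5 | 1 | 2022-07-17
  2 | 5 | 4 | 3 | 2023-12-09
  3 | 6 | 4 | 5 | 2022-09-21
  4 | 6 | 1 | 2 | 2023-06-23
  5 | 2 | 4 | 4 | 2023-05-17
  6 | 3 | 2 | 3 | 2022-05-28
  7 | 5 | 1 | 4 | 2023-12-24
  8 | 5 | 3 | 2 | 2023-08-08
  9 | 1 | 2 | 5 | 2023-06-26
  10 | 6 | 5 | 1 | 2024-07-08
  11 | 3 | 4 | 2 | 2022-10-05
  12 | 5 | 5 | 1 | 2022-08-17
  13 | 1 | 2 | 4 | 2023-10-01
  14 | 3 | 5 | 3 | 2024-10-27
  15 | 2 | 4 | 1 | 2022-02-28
SELECT name, price FROM products WHERE price BETWEEN 59.73 AND 325.69

Execution result:
name | price
Tablet | 171.73
Phone | 153.89
Monitor | 83.76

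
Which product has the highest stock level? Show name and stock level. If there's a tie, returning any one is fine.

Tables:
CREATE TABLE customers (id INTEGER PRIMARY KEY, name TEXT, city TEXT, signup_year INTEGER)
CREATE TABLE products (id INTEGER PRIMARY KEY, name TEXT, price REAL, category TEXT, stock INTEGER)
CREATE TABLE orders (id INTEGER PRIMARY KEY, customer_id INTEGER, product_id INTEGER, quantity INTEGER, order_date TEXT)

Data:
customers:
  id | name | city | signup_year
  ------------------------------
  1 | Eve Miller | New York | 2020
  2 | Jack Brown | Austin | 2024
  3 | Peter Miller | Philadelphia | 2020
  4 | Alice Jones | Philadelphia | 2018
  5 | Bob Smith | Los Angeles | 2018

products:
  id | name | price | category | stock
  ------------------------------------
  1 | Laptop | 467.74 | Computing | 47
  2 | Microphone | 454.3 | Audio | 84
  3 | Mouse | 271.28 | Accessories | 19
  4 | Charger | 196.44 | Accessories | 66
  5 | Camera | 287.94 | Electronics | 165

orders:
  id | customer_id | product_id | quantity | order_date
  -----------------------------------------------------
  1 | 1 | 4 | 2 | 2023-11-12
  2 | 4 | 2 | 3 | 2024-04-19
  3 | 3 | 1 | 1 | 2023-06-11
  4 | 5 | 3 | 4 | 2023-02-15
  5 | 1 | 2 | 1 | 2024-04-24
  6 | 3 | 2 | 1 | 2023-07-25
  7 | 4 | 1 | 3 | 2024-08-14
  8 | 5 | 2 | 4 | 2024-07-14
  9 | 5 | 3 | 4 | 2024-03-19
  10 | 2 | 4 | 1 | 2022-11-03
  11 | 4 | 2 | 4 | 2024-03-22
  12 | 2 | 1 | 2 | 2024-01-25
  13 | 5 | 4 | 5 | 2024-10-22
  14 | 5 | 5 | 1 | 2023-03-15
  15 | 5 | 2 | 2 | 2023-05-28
SELECT name, stock FROM products ORDER BY stock DESC LIMIT 1

Execution result:
name | stock
Camera | 165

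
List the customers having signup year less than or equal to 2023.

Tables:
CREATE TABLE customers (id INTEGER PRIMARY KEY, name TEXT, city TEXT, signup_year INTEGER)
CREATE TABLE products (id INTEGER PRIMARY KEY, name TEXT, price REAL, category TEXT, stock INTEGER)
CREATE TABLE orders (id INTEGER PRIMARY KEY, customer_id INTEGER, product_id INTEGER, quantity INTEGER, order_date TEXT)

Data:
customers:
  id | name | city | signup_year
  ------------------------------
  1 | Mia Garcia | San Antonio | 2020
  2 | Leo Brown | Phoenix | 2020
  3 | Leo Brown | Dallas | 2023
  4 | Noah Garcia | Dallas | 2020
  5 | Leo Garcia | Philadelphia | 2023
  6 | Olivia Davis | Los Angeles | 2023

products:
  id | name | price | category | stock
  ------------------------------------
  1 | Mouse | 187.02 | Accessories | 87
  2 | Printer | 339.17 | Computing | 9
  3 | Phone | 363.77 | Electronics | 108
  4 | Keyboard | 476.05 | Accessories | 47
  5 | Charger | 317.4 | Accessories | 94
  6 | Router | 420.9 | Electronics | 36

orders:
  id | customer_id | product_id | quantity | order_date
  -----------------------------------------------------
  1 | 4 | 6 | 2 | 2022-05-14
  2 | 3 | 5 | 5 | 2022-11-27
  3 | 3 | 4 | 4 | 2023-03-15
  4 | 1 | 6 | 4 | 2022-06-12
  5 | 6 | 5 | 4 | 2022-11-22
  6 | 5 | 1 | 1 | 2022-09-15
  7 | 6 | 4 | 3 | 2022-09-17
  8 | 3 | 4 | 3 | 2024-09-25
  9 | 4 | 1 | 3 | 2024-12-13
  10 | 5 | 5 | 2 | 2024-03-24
SELECT name, signup_year FROM customers WHERE signup_year <= 2023

Execution result:
name | signup_year
Mia Garcia | 2020
Leo Brown | 2020
Leo Brown | 2023
Noah Garcia | 2020
Leo Garcia | 2023
Olivia Davis | 2023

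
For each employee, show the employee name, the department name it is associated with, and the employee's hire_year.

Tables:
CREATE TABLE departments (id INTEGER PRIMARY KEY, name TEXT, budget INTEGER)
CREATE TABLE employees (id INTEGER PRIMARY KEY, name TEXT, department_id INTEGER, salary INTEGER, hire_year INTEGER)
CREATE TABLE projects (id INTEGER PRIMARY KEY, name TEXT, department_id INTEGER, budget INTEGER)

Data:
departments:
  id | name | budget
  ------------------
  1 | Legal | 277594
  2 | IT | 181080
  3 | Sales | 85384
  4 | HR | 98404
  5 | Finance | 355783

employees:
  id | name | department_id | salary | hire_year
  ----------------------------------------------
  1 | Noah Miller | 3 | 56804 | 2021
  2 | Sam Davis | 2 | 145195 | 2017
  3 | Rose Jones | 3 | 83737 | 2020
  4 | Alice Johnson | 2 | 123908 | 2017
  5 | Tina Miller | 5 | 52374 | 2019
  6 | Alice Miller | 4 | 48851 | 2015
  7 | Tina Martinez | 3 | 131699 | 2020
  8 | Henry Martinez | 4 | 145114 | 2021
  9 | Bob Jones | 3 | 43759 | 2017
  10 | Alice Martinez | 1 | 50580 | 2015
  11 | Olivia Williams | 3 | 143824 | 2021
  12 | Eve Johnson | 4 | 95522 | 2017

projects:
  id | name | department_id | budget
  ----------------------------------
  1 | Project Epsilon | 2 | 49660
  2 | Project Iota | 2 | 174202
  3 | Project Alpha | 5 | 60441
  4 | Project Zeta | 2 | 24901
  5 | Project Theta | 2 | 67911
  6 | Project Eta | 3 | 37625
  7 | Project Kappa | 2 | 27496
SELECT c.name, p.name AS department, c.hire_year FROM employees c JOIN departments p ON c.department_id = p.id

Execution result:
name | department | hire_year
Noah Miller | Sales | 2021
Sam Davis | IT | 2017
Rose Jones | Sales | 2020
Alice Johnson | IT | 2017
Tina Miller | Finance | 2019
Alice Miller | HR | 2015
Tina Martinez | Sales | 2020
Henry Martinez | HR | 2021
Bob Jones | Sales | 2017
Alice Martinez | Legal | 2015
Olivia Williams | Sales | 2021
Eve Johnson | HR | 2017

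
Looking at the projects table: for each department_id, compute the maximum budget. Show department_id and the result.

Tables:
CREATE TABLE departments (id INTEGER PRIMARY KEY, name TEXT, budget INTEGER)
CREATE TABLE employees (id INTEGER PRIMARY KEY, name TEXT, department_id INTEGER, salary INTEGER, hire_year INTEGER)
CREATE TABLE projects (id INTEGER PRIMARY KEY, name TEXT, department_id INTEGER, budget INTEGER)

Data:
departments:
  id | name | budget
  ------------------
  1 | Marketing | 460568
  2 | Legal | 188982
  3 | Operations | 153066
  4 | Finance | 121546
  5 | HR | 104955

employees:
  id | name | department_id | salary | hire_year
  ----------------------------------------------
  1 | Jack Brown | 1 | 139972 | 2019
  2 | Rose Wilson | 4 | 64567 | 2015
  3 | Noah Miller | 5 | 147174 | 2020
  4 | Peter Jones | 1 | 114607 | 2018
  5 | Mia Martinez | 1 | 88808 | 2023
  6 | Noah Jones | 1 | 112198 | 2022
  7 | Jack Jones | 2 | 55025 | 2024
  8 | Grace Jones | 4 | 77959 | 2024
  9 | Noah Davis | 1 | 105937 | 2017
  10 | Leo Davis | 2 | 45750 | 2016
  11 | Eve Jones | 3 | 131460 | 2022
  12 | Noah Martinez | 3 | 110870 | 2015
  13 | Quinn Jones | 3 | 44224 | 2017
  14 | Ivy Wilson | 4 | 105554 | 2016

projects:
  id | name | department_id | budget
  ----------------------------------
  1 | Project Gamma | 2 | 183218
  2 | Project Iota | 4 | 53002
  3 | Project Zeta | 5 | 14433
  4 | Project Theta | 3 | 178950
SELECT department_id, MAX(budget) AS max_budget FROM projects GROUP BY department_id

Execution result:
department_id | max_budget
2 | 183218
3 | 178950
4 | 53002
5 | 14433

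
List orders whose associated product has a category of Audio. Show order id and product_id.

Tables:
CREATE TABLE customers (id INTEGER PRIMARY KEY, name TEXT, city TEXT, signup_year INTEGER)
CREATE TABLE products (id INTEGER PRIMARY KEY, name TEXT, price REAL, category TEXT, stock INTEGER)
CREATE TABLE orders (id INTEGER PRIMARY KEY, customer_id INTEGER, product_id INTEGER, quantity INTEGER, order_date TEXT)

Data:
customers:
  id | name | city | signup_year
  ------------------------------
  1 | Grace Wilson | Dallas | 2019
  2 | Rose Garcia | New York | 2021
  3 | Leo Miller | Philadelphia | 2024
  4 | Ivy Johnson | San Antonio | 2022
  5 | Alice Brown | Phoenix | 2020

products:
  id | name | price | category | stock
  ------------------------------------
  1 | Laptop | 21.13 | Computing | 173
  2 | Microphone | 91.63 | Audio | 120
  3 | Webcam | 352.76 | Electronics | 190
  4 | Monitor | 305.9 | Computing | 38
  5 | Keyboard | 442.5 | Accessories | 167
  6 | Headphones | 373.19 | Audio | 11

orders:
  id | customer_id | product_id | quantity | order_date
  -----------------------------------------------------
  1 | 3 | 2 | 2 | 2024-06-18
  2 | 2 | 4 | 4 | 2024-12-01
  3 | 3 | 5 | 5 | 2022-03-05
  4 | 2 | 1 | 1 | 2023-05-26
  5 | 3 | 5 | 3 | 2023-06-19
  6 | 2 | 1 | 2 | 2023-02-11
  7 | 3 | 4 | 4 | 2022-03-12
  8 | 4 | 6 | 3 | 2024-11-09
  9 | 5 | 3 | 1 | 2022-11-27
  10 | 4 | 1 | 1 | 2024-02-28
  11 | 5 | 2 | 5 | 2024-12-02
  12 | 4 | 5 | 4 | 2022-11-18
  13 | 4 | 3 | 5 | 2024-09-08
SELECT id, product_id FROM orders WHERE product_id IN (SELECT id FROM products WHERE category = 'Audio')

Execution result:
id | product_id
1 | 2
8 | 6
11 | 2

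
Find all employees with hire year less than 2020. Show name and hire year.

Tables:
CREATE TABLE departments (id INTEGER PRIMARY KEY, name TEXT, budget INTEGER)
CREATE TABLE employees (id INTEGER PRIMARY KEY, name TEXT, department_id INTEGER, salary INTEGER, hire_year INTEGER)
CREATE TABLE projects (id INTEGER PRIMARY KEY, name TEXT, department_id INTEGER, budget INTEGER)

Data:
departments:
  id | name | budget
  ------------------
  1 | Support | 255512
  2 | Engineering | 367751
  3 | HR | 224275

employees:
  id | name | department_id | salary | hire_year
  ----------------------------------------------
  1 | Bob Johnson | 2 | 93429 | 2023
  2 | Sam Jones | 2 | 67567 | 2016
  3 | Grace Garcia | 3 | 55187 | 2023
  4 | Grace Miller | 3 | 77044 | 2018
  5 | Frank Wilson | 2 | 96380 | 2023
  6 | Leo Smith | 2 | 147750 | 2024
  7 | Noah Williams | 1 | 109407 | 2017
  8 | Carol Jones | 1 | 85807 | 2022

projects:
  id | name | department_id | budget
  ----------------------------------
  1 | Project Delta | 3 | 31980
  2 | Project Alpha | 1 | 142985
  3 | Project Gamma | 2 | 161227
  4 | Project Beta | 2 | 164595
SELECT name, hire_year FROM employees WHERE hire_year < 2020

Execution result:
name | hire_year
Sam Jones | 2016
Grace Miller | 2018
Noah Williams | 2017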